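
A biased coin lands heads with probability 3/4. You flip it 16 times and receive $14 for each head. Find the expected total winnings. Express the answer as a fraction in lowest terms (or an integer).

E[#heads] = 16·3/4 = 12 (linearity over flips).
E[winnings] = 14·12 = 168.

$168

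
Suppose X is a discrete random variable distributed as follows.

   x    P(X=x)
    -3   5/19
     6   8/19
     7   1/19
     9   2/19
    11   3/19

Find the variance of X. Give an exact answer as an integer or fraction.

8952/361

E[X] = (5/19)·(-3) + (8/19)·6 + (1/19)·7 + (2/19)·9 + (3/19)·11 = 91/19
E[X²] = (5/19)·9 + (8/19)·36 + (1/19)·49 + (2/19)·81 + (3/19)·121 = 907/19
Var(X) = 907/19 − (91/19)² = 8952/361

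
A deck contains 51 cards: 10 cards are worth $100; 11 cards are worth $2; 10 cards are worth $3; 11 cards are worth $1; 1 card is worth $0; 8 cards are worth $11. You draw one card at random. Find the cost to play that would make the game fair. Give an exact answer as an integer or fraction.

1151/51 dollars

E[payout] = (10/51)·100 + (11/51)·2 + (10/51)·3 + (11/51)·1 + (1/51)·0 + (8/51)·11 = 1151/51
Fair fee = E[payout] = 1151/51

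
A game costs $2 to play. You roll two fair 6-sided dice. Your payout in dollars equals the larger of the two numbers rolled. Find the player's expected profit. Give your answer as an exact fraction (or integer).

Distribution of the larger of the two numbers rolled: 1 w.p. 1/36, 2 w.p. 1/12, 3 w.p. 5/36, 4 w.p. 7/36, 5 w.p. 1/4, 6 w.p. 11/36
E[payout] = (1/36)·1 + (1/12)·2 + (5/36)·3 + (7/36)·4 + (1/4)·5 + (11/36)·6 = 161/36
Expected profit = 161/36 − 2 = 89/36

89/36 dollars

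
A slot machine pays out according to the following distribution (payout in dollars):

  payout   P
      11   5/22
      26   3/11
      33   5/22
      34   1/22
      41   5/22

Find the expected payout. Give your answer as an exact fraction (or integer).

615/22 dollars

E[X] = (5/22)·11 + (3/11)·26 + (5/22)·33 + (1/22)·34 + (5/22)·41
     = 615/22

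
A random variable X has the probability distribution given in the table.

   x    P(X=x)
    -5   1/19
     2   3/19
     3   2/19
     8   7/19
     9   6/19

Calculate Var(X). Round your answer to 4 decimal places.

E[X] = (1/19)·(-5) + (3/19)·2 + (2/19)·3 + (7/19)·8 + (6/19)·9 = 117/19
E[X²] = (1/19)·25 + (3/19)·4 + (2/19)·9 + (7/19)·64 + (6/19)·81 = 989/19
Var(X) = 989/19 − (117/19)² = 5102/361 ≈ 14.1330

14.1330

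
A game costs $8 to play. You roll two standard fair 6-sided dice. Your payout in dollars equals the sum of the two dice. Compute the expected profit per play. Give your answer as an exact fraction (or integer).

-$1

Distribution of the sum of the two dice: 2 w.p. 1/36, 3 w.p. 1/18, 4 w.p. 1/12, 5 w.p. 1/9, 6 w.p. 5/36, 7 w.p. 1/6, …
E[payout] = (1/36)·2 + (1/18)·3 + (1/12)·4 + (1/9)·5 + (5/36)·6 + (1/6)·7 + (5/36)·8 + (1/9)·9 + (1/12)·10 + (1/18)·11 + (1/36)·12 = 7
Expected profit = 7 − 8 = -1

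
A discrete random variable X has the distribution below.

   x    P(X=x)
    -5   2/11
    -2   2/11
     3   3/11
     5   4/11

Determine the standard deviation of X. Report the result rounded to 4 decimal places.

3.8676

E[X] = 15/11, E[X²] = 185/11
Var(X) = E[X²] − (E[X])² = 185/11 − 225/121 = 1810/121
SD(X) = √(1810/121) ≈ 3.8676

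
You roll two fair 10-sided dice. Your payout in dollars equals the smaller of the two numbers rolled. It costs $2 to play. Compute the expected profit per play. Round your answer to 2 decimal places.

Distribution of the smaller of the two numbers rolled: 1 w.p. 19/100, 2 w.p. 17/100, 3 w.p. 3/20, 4 w.p. 13/100, 5 w.p. 11/100, 6 w.p. 9/100, …
E[payout] = (19/100)·1 + (17/100)·2 + (3/20)·3 + (13/100)·4 + (11/100)·5 + (9/100)·6 + (7/100)·7 + (1/20)·8 + (3/100)·9 + (1/100)·10 = 77/20
Expected profit = 77/20 − 2 = 37/20 ≈ $1.85

$1.85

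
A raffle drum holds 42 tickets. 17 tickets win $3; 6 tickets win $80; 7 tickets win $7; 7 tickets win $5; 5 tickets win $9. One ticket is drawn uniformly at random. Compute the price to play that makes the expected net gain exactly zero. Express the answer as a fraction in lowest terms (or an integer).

110/7 dollars

E[payout] = (17/42)·3 + (6/42)·80 + (7/42)·7 + (7/42)·5 + (5/42)·9 = 110/7
Fair fee = E[payout] = 110/7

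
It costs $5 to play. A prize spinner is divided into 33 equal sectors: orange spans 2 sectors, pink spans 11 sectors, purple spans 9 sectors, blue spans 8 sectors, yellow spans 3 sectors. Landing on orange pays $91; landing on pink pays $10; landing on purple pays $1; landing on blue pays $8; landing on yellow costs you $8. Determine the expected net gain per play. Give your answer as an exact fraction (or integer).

E[payout] = (2/33)·91 + (11/33)·10 + (9/33)·1 + (8/33)·8 + (3/33)·(-8) = 31/3
Expected profit = 31/3 − 5 = 16/3

16/3 dollars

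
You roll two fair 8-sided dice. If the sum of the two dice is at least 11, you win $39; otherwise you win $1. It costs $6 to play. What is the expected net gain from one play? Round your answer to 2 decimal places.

E[payout] = (43/64)·1 + (21/64)·39 = 431/32
Expected profit = 431/32 − 6 = 239/32 ≈ $7.47

$7.47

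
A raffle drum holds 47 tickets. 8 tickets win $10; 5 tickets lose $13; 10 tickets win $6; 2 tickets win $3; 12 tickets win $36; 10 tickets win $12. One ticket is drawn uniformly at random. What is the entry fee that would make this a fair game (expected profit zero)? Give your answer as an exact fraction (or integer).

E[payout] = (8/47)·10 + (5/47)·(-13) + (10/47)·6 + (2/47)·3 + (12/47)·36 + (10/47)·12 = 633/47
Fair fee = E[payout] = 633/47

633/47 dollars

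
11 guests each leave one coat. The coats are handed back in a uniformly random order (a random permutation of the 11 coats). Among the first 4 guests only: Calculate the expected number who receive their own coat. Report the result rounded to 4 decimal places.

Let Xᵢ = 1 if person i gets their own coat. For each i, P(Xᵢ=1) = 1/11.
By linearity of expectation, E[X₁+…+X_4] = 4·(1/11) = 4/11.
≈ 0.3636

0.3636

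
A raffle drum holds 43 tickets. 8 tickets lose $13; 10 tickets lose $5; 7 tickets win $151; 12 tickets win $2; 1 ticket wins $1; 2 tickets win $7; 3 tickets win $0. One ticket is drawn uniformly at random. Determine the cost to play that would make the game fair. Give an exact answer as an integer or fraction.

E[payout] = (8/43)·(-13) + (10/43)·(-5) + (7/43)·151 + (12/43)·2 + (1/43)·1 + (2/43)·7 + (3/43)·0 = 942/43
Fair fee = E[payout] = 942/43

942/43 dollars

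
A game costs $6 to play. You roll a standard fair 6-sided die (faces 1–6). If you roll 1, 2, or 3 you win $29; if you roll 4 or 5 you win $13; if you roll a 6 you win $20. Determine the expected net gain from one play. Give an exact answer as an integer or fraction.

E[payout] = (1/3)·13 + (1/6)·20 + (1/2)·29 = 133/6
Expected profit = 133/6 − 6 = 97/6

97/6 dollars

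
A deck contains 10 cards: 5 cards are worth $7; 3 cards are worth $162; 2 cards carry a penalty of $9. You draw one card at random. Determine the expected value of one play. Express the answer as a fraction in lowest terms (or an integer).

E[payout] = (5/10)·7 + (3/10)·162 + (2/10)·(-9) = 503/10

503/10 dollars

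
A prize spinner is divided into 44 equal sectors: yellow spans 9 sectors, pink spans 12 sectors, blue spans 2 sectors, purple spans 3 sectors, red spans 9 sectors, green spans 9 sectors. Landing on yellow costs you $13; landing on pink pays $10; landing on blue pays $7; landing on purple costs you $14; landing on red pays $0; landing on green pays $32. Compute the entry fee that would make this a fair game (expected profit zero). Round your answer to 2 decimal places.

$5.98

E[payout] = (9/44)·(-13) + (12/44)·10 + (2/44)·7 + (3/44)·(-14) + (9/44)·0 + (9/44)·32 = 263/44
Fair fee = E[payout] = 263/44 ≈ $5.98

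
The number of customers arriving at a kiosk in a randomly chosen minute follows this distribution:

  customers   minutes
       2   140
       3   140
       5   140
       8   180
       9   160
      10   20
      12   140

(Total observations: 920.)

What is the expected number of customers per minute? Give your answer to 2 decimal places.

Total = 920, so P(customers=2) = 140/920, etc.
E[X] = (7/46)·2 + (7/46)·3 + (7/46)·5 + (9/46)·8 + (4/23)·9 + (1/46)·10 + (7/46)·12
     = 154/23 ≈ 6.70

6.70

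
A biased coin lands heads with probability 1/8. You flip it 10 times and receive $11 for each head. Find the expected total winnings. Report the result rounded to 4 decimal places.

E[#heads] = 10·1/8 = 5/4 (linearity over flips).
E[winnings] = 11·5/4 = 55/4.
≈ 13.7500

$13.7500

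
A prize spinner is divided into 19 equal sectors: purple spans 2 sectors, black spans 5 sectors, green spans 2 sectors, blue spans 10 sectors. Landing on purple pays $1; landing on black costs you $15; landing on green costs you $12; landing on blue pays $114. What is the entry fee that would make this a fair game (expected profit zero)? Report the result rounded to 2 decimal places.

$54.89

E[payout] = (2/19)·1 + (5/19)·(-15) + (2/19)·(-12) + (10/19)·114 = 1043/19
Fair fee = E[payout] = 1043/19 ≈ $54.89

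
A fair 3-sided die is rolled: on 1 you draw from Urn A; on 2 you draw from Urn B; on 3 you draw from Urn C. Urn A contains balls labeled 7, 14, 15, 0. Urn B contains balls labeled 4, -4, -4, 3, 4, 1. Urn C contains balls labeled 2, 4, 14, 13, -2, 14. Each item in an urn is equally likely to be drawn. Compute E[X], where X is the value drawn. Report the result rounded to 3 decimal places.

5.722

E[X | Urn A] = (7 + 14 + 15 + 0)/4 = 9
E[X | Urn B] = (4 − 4 − 4 + 3 + 4 + 1)/6 = 2/3
E[X | Urn C] = (2 + 4 + 14 + 13 − 2 + 14)/6 = 15/2
E[X] = (1/3)·9 + (1/3)·2/3 + (1/3)·15/2 = 103/18 ≈ 5.722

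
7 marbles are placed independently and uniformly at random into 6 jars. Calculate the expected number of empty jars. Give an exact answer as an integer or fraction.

78125/46656

Let Xⱼ=1 if jar j is empty. P(Xⱼ=1) = ((6-1)/6)^7 = 78125/279936.
By linearity, E[#empty] = 6·78125/279936 = 78125/46656.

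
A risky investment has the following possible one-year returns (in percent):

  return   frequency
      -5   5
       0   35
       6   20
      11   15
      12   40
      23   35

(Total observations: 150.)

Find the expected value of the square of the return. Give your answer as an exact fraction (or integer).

5387/30

Total = 150, so P(return=-5) = 5/150, etc.
E[X²] = (1/30)·25 + (7/30)·0 + (2/15)·36 + (1/10)·121 + (4/15)·144 + (7/30)·529
     = 5387/30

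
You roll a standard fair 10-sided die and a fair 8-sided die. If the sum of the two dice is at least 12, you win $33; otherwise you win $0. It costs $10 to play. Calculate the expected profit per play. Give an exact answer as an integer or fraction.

E[payout] = (13/20)·0 + (7/20)·33 = 231/20
Expected profit = 231/20 − 10 = 31/20

31/20 dollars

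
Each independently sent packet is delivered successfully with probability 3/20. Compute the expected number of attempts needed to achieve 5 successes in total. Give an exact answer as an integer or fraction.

By linearity (sum of 5 independent geometric waits), E[trials] = 5/p = 5/(3/20) = 100/3.

100/3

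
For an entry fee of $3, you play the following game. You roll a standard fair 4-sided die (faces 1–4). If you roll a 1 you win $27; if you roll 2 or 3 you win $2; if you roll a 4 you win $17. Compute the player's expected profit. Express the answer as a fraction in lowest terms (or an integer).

E[payout] = (1/2)·2 + (1/4)·17 + (1/4)·27 = 12
Expected profit = 12 − 3 = 9

$9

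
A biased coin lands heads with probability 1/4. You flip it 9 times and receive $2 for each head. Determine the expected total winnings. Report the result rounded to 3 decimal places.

E[#heads] = 9·1/4 = 9/4 (linearity over flips).
E[winnings] = 2·9/4 = 9/2.
≈ 4.500

$4.500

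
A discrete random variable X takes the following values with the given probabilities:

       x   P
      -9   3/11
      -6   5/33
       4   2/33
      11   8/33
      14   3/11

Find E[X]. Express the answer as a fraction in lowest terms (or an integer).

E[X] = (3/11)·(-9) + (5/33)·(-6) + (2/33)·4 + (8/33)·11 + (3/11)·14
     = 37/11

37/11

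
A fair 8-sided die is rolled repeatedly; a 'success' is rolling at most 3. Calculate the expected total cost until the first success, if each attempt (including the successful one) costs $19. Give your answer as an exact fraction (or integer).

152/3 dollars

E[#attempts] = 1/p = 8/3; E[cost] = 19·8/3 = 152/3.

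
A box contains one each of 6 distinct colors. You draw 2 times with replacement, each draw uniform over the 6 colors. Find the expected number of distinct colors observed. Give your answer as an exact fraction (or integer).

Let Xⱼ=1 if type j appears at least once. P(Xⱼ=1) = 1 − ((6−1)/6)^2 = 11/36.
E[#distinct] = 6·11/36 = 11/6.

11/6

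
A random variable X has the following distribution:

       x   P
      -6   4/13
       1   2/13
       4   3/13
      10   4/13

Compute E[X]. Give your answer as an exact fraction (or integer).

30/13

E[X] = (4/13)·(-6) + (2/13)·1 + (3/13)·4 + (4/13)·10
     = 30/13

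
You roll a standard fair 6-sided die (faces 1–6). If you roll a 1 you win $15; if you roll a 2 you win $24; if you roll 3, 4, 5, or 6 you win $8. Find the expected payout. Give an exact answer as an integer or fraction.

71/6 dollars

E[payout] = (2/3)·8 + (1/6)·15 + (1/6)·24 = 71/6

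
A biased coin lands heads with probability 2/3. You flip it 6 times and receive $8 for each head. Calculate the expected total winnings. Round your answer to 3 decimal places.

E[#heads] = 6·2/3 = 4 (linearity over flips).
E[winnings] = 8·4 = 32.
≈ 32.000

$32.000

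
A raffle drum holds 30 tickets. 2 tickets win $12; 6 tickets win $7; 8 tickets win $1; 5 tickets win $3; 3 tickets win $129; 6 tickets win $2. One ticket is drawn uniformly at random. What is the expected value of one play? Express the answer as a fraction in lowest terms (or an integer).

244/15 dollars

E[payout] = (2/30)·12 + (6/30)·7 + (8/30)·1 + (5/30)·3 + (3/30)·129 + (6/30)·2 = 244/15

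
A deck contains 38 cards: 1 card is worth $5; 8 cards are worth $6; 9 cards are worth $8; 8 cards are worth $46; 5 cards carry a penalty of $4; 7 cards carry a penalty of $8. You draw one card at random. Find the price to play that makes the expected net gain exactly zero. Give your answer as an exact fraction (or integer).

417/38 dollars

E[payout] = (1/38)·5 + (8/38)·6 + (9/38)·8 + (8/38)·46 + (5/38)·(-4) + (7/38)·(-8) = 417/38
Fair fee = E[payout] = 417/38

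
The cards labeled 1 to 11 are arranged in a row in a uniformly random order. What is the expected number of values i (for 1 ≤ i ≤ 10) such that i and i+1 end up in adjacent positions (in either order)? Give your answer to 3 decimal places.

1.818

For each i ∈ {1,…,10}, let Xᵢ = 1 if i and i+1 are adjacent. P(Xᵢ=1) = 2·(11−1)!/11! = 2/11.
By linearity, E[ΣXᵢ] = (10)·(2/11) = 20/11.
≈ 1.818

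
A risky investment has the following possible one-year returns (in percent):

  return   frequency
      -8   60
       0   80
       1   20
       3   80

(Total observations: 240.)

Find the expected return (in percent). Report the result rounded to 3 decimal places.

-0.917

Total = 240, so P(return=-8) = 60/240, etc.
E[X] = (1/4)·(-8) + (1/3)·0 + (1/12)·1 + (1/3)·3
     = -11/12 ≈ -0.917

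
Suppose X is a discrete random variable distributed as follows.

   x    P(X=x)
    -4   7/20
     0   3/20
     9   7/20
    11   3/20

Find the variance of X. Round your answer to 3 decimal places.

40.540

E[X] = (7/20)·(-4) + (3/20)·0 + (7/20)·9 + (3/20)·11 = 17/5
E[X²] = (7/20)·16 + (3/20)·0 + (7/20)·81 + (3/20)·121 = 521/10
Var(X) = 521/10 − (17/5)² = 2027/50 ≈ 40.540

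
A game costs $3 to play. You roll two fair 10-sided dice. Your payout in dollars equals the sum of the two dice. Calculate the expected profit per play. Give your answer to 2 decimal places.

Distribution of the sum of the two dice: 2 w.p. 1/100, 3 w.p. 1/50, 4 w.p. 3/100, 5 w.p. 1/25, 6 w.p. 1/20, 7 w.p. 3/50, …
E[payout] = (1/100)·2 + (1/50)·3 + (3/100)·4 + (1/25)·5 + (1/20)·6 + (3/50)·7 + (7/100)·8 + (2/25)·9 + (9/100)·10 + (1/10)·11 + (9/100)·12 + (2/25)·13 + (7/100)·14 + (3/50)·15 + (1/20)·16 + (1/25)·17 + (3/100)·18 + (1/50)·19 + (1/100)·20 = 11
Expected profit = 11 − 3 = 8 ≈ $8.00

$8.00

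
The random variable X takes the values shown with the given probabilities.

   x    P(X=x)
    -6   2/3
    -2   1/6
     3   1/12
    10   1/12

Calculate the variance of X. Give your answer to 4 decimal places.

23.1875

E[X] = (2/3)·(-6) + (1/6)·(-2) + (1/12)·3 + (1/12)·10 = -13/4
E[X²] = (2/3)·36 + (1/6)·4 + (1/12)·9 + (1/12)·100 = 135/4
Var(X) = 135/4 − (-13/4)² = 371/16 ≈ 23.1875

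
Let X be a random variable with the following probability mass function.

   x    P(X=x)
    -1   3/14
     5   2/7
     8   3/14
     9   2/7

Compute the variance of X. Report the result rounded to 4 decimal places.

13.9643

E[X] = (3/14)·(-1) + (2/7)·5 + (3/14)·8 + (2/7)·9 = 11/2
E[X²] = (3/14)·1 + (2/7)·25 + (3/14)·64 + (2/7)·81 = 619/14
Var(X) = 619/14 − (11/2)² = 391/28 ≈ 13.9643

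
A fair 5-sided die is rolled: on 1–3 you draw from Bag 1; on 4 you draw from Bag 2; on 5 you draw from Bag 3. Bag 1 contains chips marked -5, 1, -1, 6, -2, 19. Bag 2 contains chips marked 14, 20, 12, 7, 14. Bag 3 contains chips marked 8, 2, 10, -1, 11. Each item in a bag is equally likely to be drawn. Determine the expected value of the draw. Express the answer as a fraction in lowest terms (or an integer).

142/25

E[X | Bag 1] = (-5 + 1 − 1 + 6 − 2 + 19)/6 = 3
E[X | Bag 2] = (14 + 20 + 12 + 7 + 14)/5 = 67/5
E[X | Bag 3] = (8 + 2 + 10 − 1 + 11)/5 = 6
E[X] = (3/5)·3 + (1/5)·67/5 + (1/5)·6 = 142/25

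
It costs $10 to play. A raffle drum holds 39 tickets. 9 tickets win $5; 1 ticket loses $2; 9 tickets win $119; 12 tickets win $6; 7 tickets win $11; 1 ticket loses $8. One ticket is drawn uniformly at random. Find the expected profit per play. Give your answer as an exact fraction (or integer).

E[payout] = (9/39)·5 + (1/39)·(-2) + (9/39)·119 + (12/39)·6 + (7/39)·11 + (1/39)·(-8) = 1255/39
Expected profit = 1255/39 − 10 = 865/39

865/39 dollars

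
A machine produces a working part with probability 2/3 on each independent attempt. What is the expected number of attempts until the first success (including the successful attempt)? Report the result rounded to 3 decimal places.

For a geometric distribution, E[trials] = 1/p = 1/(2/3) = 3/2.
≈ 1.500

1.500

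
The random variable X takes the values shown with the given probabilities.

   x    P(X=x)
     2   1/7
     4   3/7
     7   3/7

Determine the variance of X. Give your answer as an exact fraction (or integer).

E[X] = (1/7)·2 + (3/7)·4 + (3/7)·7 = 5
E[X²] = (1/7)·4 + (3/7)·16 + (3/7)·49 = 199/7
Var(X) = 199/7 − (5)² = 24/7

24/7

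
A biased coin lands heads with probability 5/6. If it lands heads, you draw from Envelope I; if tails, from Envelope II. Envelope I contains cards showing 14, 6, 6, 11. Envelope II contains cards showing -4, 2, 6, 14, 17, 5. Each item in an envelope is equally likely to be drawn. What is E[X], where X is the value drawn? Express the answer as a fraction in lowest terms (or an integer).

635/72

E[X | Envelope I] = (14 + 6 + 6 + 11)/4 = 37/4
E[X | Envelope II] = (-4 + 2 + 6 + 14 + 17 + 5)/6 = 20/3
E[X] = (5/6)·37/4 + (1/6)·20/3 = 635/72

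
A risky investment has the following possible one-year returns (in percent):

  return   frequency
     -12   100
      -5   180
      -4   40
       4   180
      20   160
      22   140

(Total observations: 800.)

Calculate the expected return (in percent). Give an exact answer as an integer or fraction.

Total = 800, so P(return=-12) = 100/800, etc.
E[X] = (1/8)·(-12) + (9/40)·(-5) + (1/20)·(-4) + (9/40)·4 + (1/5)·20 + (7/40)·22
     = 237/40

237/40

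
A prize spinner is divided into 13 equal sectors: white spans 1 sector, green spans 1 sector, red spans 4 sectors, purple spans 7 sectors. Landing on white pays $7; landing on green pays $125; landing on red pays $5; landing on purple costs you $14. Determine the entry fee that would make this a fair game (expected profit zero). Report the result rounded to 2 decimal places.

E[payout] = (1/13)·7 + (1/13)·125 + (4/13)·5 + (7/13)·(-14) = 54/13
Fair fee = E[payout] = 54/13 ≈ $4.15

$4.15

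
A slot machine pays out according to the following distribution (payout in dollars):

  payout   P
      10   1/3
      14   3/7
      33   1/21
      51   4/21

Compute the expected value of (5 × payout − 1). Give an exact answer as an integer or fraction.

E[5x-1] = (1/3)·49 + (3/7)·69 + (1/21)·164 + (4/21)·254
     = 2144/21

2144/21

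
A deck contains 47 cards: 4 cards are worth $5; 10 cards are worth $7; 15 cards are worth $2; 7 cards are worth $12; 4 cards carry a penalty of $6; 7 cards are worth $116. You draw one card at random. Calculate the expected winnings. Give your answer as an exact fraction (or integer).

992/47 dollars

E[payout] = (4/47)·5 + (10/47)·7 + (15/47)·2 + (7/47)·12 + (4/47)·(-6) + (7/47)·116 = 992/47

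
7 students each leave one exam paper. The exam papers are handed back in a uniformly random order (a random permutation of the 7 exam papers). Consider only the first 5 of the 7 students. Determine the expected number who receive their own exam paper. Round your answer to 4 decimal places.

0.7143

Let Xᵢ = 1 if person i gets their own exam paper. For each i, P(Xᵢ=1) = 1/7.
By linearity of expectation, E[X₁+…+X_5] = 5·(1/7) = 5/7.
≈ 0.7143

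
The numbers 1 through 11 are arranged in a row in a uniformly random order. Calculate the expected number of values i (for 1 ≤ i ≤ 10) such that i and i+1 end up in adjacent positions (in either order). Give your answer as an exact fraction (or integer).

For each i ∈ {1,…,10}, let Xᵢ = 1 if i and i+1 are adjacent. P(Xᵢ=1) = 2·(11−1)!/11! = 2/11.
By linearity, E[ΣXᵢ] = (10)·(2/11) = 20/11.

20/11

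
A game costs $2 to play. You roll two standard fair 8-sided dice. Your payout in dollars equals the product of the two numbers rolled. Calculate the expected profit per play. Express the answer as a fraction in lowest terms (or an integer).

73/4 dollars

Distribution of the product of the two numbers rolled: 1 w.p. 1/64, 2 w.p. 1/32, 3 w.p. 1/32, 4 w.p. 3/64, 5 w.p. 1/32, 6 w.p. 1/16, …
E[payout] = (1/64)·1 + (1/32)·2 + (1/32)·3 + (3/64)·4 + (1/32)·5 + (1/16)·6 + (1/32)·7 + (1/16)·8 + (1/64)·9 + (1/32)·10 + (1/16)·12 + (1/32)·14 + (1/32)·15 + (3/64)·16 + (1/32)·18 + (1/32)·20 + (1/32)·21 + (1/16)·24 + (1/64)·25 + (1/32)·28 + (1/32)·30 + (1/32)·32 + (1/32)·35 + (1/64)·36 + (1/32)·40 + (1/32)·42 + (1/32)·48 + (1/64)·49 + (1/32)·56 + (1/64)·64 = 81/4
Expected profit = 81/4 − 2 = 73/4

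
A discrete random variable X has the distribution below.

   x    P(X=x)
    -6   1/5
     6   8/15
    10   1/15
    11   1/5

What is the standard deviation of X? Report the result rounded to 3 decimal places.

E[X] = 73/15, E[X²] = 859/15
Var(X) = E[X²] − (E[X])² = 859/15 − 5329/225 = 7556/225
SD(X) = √(7556/225) ≈ 5.795

5.795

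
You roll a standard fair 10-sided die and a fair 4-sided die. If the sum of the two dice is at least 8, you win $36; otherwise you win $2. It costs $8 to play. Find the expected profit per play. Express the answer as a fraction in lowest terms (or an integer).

E[payout] = (9/20)·2 + (11/20)·36 = 207/10
Expected profit = 207/10 − 8 = 127/10

127/10 dollars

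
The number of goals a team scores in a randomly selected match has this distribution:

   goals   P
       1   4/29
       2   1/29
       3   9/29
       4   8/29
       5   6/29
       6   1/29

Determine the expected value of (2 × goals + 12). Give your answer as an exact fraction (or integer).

550/29

E[2x+12] = (4/29)·14 + (1/29)·16 + (9/29)·18 + (8/29)·20 + (6/29)·22 + (1/29)·24
     = 550/29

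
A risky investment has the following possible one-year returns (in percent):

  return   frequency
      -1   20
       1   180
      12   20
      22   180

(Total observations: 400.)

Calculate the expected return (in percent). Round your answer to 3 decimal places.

10.900

Total = 400, so P(return=-1) = 20/400, etc.
E[X] = (1/20)·(-1) + (9/20)·1 + (1/20)·12 + (9/20)·22
     = 109/10 ≈ 10.900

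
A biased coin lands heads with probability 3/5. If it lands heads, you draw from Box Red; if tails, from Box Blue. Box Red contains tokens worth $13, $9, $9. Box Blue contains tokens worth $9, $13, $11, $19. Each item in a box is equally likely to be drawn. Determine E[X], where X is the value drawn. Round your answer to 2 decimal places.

E[X | Box Red] = (13 + 9 + 9)/3 = 31/3
E[X | Box Blue] = (9 + 13 + 11 + 19)/4 = 13
E[X] = (3/5)·31/3 + (2/5)·13 = 57/5 ≈ 11.40

$11.40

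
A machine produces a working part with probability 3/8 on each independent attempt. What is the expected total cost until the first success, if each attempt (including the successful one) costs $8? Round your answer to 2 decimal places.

$21.33

E[#attempts] = 1/p = 8/3; E[cost] = 8·8/3 = 64/3.
≈ 21.33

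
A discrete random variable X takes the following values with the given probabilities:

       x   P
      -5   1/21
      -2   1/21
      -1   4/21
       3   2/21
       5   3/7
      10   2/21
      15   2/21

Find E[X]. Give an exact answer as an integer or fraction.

30/7

E[X] = (1/21)·(-5) + (1/21)·(-2) + (4/21)·(-1) + (2/21)·3 + (3/7)·5 + (2/21)·10 + (2/21)·15
     = 30/7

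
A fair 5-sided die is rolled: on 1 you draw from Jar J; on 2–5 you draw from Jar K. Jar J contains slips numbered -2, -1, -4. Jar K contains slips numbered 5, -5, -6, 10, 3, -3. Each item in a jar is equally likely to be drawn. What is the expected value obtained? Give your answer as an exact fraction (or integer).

E[X | Jar J] = (-2 − 1 − 4)/3 = -7/3
E[X | Jar K] = (5 − 5 − 6 + 10 + 3 − 3)/6 = 2/3
E[X] = (1/5)·(-7/3) + (4/5)·2/3 = 1/15

1/15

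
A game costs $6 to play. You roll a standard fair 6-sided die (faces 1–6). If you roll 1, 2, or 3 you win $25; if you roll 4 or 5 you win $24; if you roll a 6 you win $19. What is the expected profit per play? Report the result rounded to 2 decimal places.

$17.67

E[payout] = (1/6)·19 + (1/3)·24 + (1/2)·25 = 71/3
Expected profit = 71/3 − 6 = 53/3 ≈ $17.67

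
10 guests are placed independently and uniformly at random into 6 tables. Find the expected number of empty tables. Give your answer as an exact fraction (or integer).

9765625/10077696

Let Xⱼ=1 if table j is empty. P(Xⱼ=1) = ((6-1)/6)^10 = 9765625/60466176.
By linearity, E[#empty] = 6·9765625/60466176 = 9765625/10077696.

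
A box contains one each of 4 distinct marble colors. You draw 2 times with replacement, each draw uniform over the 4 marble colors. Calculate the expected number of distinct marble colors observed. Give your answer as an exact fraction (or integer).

Let Xⱼ=1 if type j appears at least once. P(Xⱼ=1) = 1 − ((4−1)/4)^2 = 7/16.
E[#distinct] = 4·7/16 = 7/4.

7/4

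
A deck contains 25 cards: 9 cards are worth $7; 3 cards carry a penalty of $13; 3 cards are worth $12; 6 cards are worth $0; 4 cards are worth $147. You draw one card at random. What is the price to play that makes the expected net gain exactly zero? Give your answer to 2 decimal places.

E[payout] = (9/25)·7 + (3/25)·(-13) + (3/25)·12 + (6/25)·0 + (4/25)·147 = 648/25
Fair fee = E[payout] = 648/25 ≈ $25.92

$25.92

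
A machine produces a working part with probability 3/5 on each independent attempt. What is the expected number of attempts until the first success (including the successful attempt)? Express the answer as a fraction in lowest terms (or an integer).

For a geometric distribution, E[trials] = 1/p = 1/(3/5) = 5/3.

5/3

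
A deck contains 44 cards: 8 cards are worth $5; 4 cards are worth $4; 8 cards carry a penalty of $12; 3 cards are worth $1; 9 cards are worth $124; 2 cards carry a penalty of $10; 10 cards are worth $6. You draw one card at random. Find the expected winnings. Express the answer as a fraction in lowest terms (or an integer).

1119/44 dollars

E[payout] = (8/44)·5 + (4/44)·4 + (8/44)·(-12) + (3/44)·1 + (9/44)·124 + (2/44)·(-10) + (10/44)·6 = 1119/44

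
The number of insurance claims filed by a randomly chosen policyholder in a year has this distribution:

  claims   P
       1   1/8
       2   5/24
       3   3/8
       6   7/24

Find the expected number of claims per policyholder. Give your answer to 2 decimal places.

E[X] = (1/8)·1 + (5/24)·2 + (3/8)·3 + (7/24)·6
     = 41/12 ≈ 3.42

3.42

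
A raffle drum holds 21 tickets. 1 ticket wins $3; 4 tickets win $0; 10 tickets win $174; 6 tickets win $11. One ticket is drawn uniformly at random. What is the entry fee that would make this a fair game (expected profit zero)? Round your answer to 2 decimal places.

$86.14

E[payout] = (1/21)·3 + (4/21)·0 + (10/21)·174 + (6/21)·11 = 603/7
Fair fee = E[payout] = 603/7 ≈ $86.14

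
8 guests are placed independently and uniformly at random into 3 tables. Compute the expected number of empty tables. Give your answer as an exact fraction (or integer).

256/2187

Let Xⱼ=1 if table j is empty. P(Xⱼ=1) = ((3-1)/3)^8 = 256/6561.
By linearity, E[#empty] = 3·256/6561 = 256/2187.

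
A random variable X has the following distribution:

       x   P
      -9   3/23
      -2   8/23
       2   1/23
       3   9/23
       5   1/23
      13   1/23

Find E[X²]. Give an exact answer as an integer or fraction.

554/23

E[X²] = (3/23)·81 + (8/23)·4 + (1/23)·4 + (9/23)·9 + (1/23)·25 + (1/23)·169
     = 554/23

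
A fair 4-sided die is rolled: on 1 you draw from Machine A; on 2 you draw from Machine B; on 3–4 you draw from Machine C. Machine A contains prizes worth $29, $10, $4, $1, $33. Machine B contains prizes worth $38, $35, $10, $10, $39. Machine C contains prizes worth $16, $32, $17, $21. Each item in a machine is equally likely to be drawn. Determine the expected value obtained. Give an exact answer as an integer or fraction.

106/5 dollars

E[X | Machine A] = (29 + 10 + 4 + 1 + 33)/5 = 77/5
E[X | Machine B] = (38 + 35 + 10 + 10 + 39)/5 = 132/5
E[X | Machine C] = (16 + 32 + 17 + 21)/4 = 43/2
E[X] = (1/4)·77/5 + (1/4)·132/5 + (1/2)·43/2 = 106/5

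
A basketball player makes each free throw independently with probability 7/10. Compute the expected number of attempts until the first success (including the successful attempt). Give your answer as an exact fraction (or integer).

For a geometric distribution, E[trials] = 1/p = 1/(7/10) = 10/7.

10/7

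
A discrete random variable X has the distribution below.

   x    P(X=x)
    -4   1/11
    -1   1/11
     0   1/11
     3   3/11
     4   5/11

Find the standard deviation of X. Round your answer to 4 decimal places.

E[X] = 24/11, E[X²] = 124/11
Var(X) = E[X²] − (E[X])² = 124/11 − 576/121 = 788/121
SD(X) = √(788/121) ≈ 2.5519

2.5519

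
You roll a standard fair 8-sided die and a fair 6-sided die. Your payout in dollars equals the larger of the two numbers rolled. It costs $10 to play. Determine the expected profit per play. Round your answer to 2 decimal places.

-$4.77

Distribution of the larger of the two numbers rolled: 1 w.p. 1/48, 2 w.p. 1/16, 3 w.p. 5/48, 4 w.p. 7/48, 5 w.p. 3/16, 6 w.p. 11/48, …
E[payout] = (1/48)·1 + (1/16)·2 + (5/48)·3 + (7/48)·4 + (3/16)·5 + (11/48)·6 + (1/8)·7 + (1/8)·8 = 251/48
Expected profit = 251/48 − 10 = -229/48 ≈ -$4.77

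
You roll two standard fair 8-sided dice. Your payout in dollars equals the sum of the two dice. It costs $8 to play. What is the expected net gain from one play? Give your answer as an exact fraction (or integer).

$1

Distribution of the sum of the two dice: 2 w.p. 1/64, 3 w.p. 1/32, 4 w.p. 3/64, 5 w.p. 1/16, 6 w.p. 5/64, 7 w.p. 3/32, …
E[payout] = (1/64)·2 + (1/32)·3 + (3/64)·4 + (1/16)·5 + (5/64)·6 + (3/32)·7 + (7/64)·8 + (1/8)·9 + (7/64)·10 + (3/32)·11 + (5/64)·12 + (1/16)·13 + (3/64)·14 + (1/32)·15 + (1/64)·16 = 9
Expected profit = 9 − 8 = 1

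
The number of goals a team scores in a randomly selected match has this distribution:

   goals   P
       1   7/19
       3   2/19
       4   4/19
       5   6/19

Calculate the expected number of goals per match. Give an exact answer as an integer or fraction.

E[X] = (7/19)·1 + (2/19)·3 + (4/19)·4 + (6/19)·5
     = 59/19

59/19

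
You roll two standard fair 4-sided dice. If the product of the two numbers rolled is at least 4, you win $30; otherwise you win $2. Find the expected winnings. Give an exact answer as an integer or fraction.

E[payout] = (5/16)·2 + (11/16)·30 = 85/4

85/4 dollars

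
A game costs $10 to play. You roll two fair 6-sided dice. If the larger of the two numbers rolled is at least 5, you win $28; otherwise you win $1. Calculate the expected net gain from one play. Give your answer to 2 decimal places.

E[payout] = (4/9)·1 + (5/9)·28 = 16
Expected profit = 16 − 10 = 6 ≈ $6.00

$6.00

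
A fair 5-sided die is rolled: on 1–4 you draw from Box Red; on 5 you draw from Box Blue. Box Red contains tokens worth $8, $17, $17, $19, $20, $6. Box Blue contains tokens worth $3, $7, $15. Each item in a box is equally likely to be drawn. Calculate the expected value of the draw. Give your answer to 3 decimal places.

E[X | Box Red] = (8 + 17 + 17 + 19 + 20 + 6)/6 = 29/2
E[X | Box Blue] = (3 + 7 + 15)/3 = 25/3
E[X] = (4/5)·29/2 + (1/5)·25/3 = 199/15 ≈ 13.267

$13.267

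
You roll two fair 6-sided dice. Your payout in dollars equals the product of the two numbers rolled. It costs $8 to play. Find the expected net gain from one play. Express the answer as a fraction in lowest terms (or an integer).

17/4 dollars

Distribution of the product of the two numbers rolled: 1 w.p. 1/36, 2 w.p. 1/18, 3 w.p. 1/18, 4 w.p. 1/12, 5 w.p. 1/18, 6 w.p. 1/9, …
E[payout] = (1/36)·1 + (1/18)·2 + (1/18)·3 + (1/12)·4 + (1/18)·5 + (1/9)·6 + (1/18)·8 + (1/36)·9 + (1/18)·10 + (1/9)·12 + (1/18)·15 + (1/36)·16 + (1/18)·18 + (1/18)·20 + (1/18)·24 + (1/36)·25 + (1/18)·30 + (1/36)·36 = 49/4
Expected profit = 49/4 − 8 = 17/4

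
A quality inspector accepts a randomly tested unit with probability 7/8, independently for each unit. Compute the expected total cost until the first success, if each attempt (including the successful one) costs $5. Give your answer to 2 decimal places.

E[#attempts] = 1/p = 8/7; E[cost] = 5·8/7 = 40/7.
≈ 5.71

$5.71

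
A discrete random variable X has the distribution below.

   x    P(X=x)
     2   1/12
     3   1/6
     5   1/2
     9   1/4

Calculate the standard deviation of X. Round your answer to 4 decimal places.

E[X] = 65/12, E[X²] = 415/12
Var(X) = E[X²] − (E[X])² = 415/12 − 4225/144 = 755/144
SD(X) = √(755/144) ≈ 2.2898

2.2898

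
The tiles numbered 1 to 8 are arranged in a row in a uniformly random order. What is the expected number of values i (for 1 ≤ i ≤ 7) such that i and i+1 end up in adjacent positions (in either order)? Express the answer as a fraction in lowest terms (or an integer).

For each i ∈ {1,…,7}, let Xᵢ = 1 if i and i+1 are adjacent. P(Xᵢ=1) = 2·(8−1)!/8! = 2/8.
By linearity, E[ΣXᵢ] = (7)·(2/8) = 7/4.

7/4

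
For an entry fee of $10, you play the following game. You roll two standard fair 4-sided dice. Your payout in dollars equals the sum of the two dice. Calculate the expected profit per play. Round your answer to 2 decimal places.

Distribution of the sum of the two dice: 2 w.p. 1/16, 3 w.p. 1/8, 4 w.p. 3/16, 5 w.p. 1/4, 6 w.p. 3/16, 7 w.p. 1/8, …
E[payout] = (1/16)·2 + (1/8)·3 + (3/16)·4 + (1/4)·5 + (3/16)·6 + (1/8)·7 + (1/16)·8 = 5
Expected profit = 5 − 10 = -5 ≈ -$5.00

-$5.00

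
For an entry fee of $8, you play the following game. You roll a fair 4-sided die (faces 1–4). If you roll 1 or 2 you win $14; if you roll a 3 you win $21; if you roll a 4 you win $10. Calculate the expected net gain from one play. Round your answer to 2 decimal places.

$6.75

E[payout] = (1/4)·10 + (1/2)·14 + (1/4)·21 = 59/4
Expected profit = 59/4 − 8 = 27/4 ≈ $6.75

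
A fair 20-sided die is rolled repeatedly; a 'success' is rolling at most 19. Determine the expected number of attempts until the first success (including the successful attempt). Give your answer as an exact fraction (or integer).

20/19

For a geometric distribution, E[trials] = 1/p = 1/(19/20) = 20/19.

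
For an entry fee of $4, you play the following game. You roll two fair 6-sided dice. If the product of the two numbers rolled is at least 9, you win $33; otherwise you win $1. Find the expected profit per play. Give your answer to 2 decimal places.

E[payout] = (4/9)·1 + (5/9)·33 = 169/9
Expected profit = 169/9 − 4 = 133/9 ≈ $14.78

$14.78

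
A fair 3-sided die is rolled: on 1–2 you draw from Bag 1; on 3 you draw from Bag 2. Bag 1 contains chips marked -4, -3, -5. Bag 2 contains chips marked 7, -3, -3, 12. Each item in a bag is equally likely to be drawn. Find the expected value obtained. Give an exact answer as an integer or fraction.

-19/12

E[X | Bag 1] = (-4 − 3 − 5)/3 = -4
E[X | Bag 2] = (7 − 3 − 3 + 12)/4 = 13/4
E[X] = (2/3)·(-4) + (1/3)·13/4 = -19/12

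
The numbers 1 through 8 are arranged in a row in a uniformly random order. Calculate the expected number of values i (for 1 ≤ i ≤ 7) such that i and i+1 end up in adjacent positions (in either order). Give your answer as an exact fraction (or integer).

For each i ∈ {1,…,7}, let Xᵢ = 1 if i and i+1 are adjacent. P(Xᵢ=1) = 2·(8−1)!/8! = 2/8.
By linearity, E[ΣXᵢ] = (7)·(2/8) = 7/4.

7/4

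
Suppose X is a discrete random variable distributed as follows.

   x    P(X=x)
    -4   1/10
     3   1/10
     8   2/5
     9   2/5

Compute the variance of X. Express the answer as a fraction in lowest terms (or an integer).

1561/100

E[X] = (1/10)·(-4) + (1/10)·3 + (2/5)·8 + (2/5)·9 = 67/10
E[X²] = (1/10)·16 + (1/10)·9 + (2/5)·64 + (2/5)·81 = 121/2
Var(X) = 121/2 − (67/10)² = 1561/100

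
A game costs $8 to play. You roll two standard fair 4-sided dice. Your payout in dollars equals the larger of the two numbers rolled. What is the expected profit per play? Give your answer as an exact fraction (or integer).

-39/8 dollars

Distribution of the larger of the two numbers rolled: 1 w.p. 1/16, 2 w.p. 3/16, 3 w.p. 5/16, 4 w.p. 7/16
E[payout] = (1/16)·1 + (3/16)·2 + (5/16)·3 + (7/16)·4 = 25/8
Expected profit = 25/8 − 8 = -39/8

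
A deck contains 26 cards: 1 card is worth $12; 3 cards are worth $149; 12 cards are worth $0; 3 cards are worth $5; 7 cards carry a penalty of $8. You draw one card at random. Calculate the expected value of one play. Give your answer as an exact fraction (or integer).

E[payout] = (1/26)·12 + (3/26)·149 + (12/26)·0 + (3/26)·5 + (7/26)·(-8) = 209/13

209/13 dollars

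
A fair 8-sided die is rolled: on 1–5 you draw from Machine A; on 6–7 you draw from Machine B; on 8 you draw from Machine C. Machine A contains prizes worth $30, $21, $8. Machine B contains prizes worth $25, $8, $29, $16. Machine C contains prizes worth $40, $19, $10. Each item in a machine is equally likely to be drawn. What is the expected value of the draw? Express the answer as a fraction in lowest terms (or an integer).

481/24 dollars

E[X | Machine A] = (30 + 21 + 8)/3 = 59/3
E[X | Machine B] = (25 + 8 + 29 + 16)/4 = 39/2
E[X | Machine C] = (40 + 19 + 10)/3 = 23
E[X] = (5/8)·59/3 + (1/4)·39/2 + (1/8)·23 = 481/24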